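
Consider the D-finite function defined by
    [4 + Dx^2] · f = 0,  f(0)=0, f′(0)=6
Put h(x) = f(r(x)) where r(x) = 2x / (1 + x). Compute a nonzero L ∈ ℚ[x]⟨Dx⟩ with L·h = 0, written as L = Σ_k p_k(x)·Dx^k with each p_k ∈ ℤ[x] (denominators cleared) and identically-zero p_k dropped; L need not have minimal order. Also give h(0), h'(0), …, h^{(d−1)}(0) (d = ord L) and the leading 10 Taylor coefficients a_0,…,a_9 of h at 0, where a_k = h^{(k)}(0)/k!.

f: a_k = 0, 6, 0, -4, 0, 4/5, 0, -8/105, 0, 4/945, …
Substitute x→r, Dx→(1/r')Dx; clear ⇒ L₀.
L = 16 + (2 + 6·x + 6·x^2 + 2·x^3)·Dx + (1 + 4·x + 6·x^2 + 4·x^3 + x^4)·Dx^2  (order 2).
h: a_k = 0, 12, -12, -20, 84, -772/5, 180, -9844/105, -2516/15, 120412/189, …
ICs: h(0) = 0, h′(0) = 12.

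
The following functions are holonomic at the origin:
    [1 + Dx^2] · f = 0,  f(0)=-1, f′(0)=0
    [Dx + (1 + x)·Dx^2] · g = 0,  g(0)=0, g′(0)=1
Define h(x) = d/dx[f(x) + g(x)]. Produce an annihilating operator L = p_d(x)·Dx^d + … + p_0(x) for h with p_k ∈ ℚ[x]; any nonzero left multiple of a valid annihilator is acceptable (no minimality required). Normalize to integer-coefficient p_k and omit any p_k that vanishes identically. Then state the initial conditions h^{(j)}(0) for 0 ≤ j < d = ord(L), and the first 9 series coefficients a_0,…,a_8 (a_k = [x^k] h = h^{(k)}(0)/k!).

L = (7 + 2·x + x^2) + (3 + 5·x + 3·x^2 + x^3)·Dx + (7 + 2·x + x^2)·Dx^2 + (3 + 5·x + 3·x^2 + x^3)·Dx^3  (order 3).
h: a_k = 1, 0, 1, -7/6, 1, -119/120, 1, -5041/5040, 1, …
ICs: h(0) = 1, h′(0) = 0, h′′(0) = 2.

f: a_k = -1, 0, 1/2, 0, -1/24, 0, 1/720, 0, -1/40320, …
g: a_k = 0, 1, -1/2, 1/3, -1/4, 1/5, -1/6, 1/7, -1/8, …
Weyl lclm of L_f,L_g ⇒ L₀ (ord ≤ 4).
Differentiate: ansatz ord ≤ ord L₀ ⇒ L.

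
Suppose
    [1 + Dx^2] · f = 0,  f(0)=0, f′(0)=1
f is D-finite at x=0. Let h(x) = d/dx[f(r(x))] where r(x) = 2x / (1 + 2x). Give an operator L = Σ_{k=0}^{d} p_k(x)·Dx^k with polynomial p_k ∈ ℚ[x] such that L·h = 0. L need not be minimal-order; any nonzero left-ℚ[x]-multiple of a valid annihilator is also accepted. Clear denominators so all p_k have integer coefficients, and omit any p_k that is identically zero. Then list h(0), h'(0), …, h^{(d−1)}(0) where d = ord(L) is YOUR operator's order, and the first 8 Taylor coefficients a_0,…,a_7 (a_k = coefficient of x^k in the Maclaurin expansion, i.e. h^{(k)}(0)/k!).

L = (28 + 96·x + 96·x^2) + (12 + 72·x + 144·x^2 + 96·x^3)·Dx + (1 + 8·x + 24·x^2 + 32·x^3 + 16·x^4)·Dx^2  (order 2).
h: a_k = 2, -8, 20, -32, 4/3, 240, -55448/45, 203648/45, …
ICs: h(0) = 2, h′(0) = -8.

f: a_k = 0, 1, 0, -1/6, 0, 1/120, 0, -1/5040, …
L₀ from L_f via x↦r, Dx↦r'^{-1}Dx.
h=h₀': d/dx-closure on L₀ ⇒ L.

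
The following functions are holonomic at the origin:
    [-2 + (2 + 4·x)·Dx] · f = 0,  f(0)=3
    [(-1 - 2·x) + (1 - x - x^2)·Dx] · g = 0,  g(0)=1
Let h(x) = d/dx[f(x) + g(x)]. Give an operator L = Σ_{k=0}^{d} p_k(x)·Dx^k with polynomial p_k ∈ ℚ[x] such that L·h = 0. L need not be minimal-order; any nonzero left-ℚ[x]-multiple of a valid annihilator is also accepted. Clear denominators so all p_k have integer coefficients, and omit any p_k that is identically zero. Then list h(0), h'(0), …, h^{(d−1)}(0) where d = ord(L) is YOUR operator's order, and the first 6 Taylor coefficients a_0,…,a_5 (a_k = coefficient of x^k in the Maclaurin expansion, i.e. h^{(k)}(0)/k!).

f: a_k = 3, 3, -3/2, 3/2, -15/8, 21/8, …
g: a_k = 1, 1, 2, 3, 5, 8, …
Weyl lclm of L_f,L_g ⇒ L₀ (ord ≤ 2).
h=h₀': d/dx-closure on L₀ ⇒ L.
L = (-6 - 18·x - 24·x^2 - 12·x^3 - 6·x^4) + (-3 - 24·x - 63·x^2 - 72·x^3 - 45·x^4 - 18·x^5)·Dx + (1 + 4·x + 3·x^2 - 6·x^3 - 13·x^4 - 12·x^5 - 4·x^6)·Dx^2  (order 2).
h: a_k = 4, 1, 27/2, 25/2, 425/8, 435/8, …
ICs: h(0) = 4, h′(0) = 1.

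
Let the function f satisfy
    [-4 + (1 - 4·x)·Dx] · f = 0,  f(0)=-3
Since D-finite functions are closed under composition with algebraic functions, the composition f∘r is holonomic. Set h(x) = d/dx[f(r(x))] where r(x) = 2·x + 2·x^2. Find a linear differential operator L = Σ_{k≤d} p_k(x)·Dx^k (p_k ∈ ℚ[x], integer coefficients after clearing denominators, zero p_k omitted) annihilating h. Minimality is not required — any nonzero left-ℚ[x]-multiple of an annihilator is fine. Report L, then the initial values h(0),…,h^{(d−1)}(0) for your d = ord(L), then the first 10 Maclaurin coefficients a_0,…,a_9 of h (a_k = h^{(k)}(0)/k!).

L = (18 + 48·x + 48·x^2) + (-1 + 6·x + 24·x^2 + 16·x^3)·Dx  (order 1).
h: a_k = -24, -432, -5760, -68352, -760320, -8119296, -84295680, -857309184, -8582823936, -84864860160, …
ICs: h(0) = -24.

f: a_k = -3, -12, -48, -192, -768, -3072, -12288, -49152, -196608, -786432, …
L₀ from L_f via x↦r, Dx↦r'^{-1}Dx.
h₀' ⇒ L via d/dx closure of L₀.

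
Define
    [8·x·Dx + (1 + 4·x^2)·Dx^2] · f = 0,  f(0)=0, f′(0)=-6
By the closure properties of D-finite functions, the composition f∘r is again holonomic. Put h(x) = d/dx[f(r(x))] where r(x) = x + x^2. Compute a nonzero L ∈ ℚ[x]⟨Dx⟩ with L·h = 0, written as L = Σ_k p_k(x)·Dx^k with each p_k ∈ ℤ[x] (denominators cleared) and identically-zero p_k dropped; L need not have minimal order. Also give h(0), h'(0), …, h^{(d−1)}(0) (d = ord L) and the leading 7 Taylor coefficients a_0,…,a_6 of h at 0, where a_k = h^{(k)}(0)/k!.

f: a_k = 0, -6, 0, 8, 0, -96/5, 0, …
h₀=f(r): pull back L_f along r ⇒ L₀.
Derive L from L₀ (diff closure).
L = (-2 + 8·x + 32·x^2 + 48·x^3 + 24·x^4) + (1 + 2·x + 4·x^2 + 16·x^3 + 20·x^4 + 8·x^5)·Dx  (order 1).
h: a_k = -6, -12, 24, 96, 24, -528, -960, …
ICs: h(0) = -6.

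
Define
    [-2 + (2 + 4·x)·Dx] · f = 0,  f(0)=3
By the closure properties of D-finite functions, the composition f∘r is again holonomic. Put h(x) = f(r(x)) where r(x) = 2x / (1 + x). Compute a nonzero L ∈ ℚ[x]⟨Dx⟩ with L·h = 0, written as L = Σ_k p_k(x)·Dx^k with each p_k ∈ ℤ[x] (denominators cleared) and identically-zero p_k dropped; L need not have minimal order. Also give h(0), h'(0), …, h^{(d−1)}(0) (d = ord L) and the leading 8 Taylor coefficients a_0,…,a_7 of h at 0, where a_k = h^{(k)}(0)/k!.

f: a_k = 3, 3, -3/2, 3/2, -15/8, 21/8, -63/16, 99/16, …
Substitute x→r, Dx→(1/r')Dx; clear ⇒ L₀.
L = -2 + (1 + 6·x + 5·x^2)·Dx  (order 1).
h: a_k = 3, 6, -12, 30, -90, 306, -1128, 4386, …
ICs: h(0) = 3.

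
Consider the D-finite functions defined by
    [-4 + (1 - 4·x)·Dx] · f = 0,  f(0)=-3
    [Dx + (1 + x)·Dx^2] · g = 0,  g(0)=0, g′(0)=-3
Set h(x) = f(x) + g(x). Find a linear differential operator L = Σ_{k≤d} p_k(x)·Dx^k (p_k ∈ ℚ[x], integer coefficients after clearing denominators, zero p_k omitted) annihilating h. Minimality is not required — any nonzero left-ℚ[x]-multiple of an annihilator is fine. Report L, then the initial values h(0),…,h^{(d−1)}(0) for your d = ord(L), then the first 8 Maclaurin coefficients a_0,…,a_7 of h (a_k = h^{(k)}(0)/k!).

f: a_k = -3, -12, -48, -192, -768, -3072, -12288, -49152, …
g: a_k = 0, -3, 3/2, -1, 3/4, -3/5, 1/2, -3/7, …
h₀=f+g: left-lcm gives L₀, ord ≤ 3.
L = (112 + 32·x)·Dx + (94 + 208·x + 64·x^2)·Dx^2 + (-9 + 23·x + 48·x^2 + 16·x^3)·Dx^3  (order 3).
h: a_k = -3, -15, -93/2, -193, -3069/4, -15363/5, -24575/2, -344067/7, …
ICs: h(0) = -3, h′(0) = -15, h′′(0) = -93.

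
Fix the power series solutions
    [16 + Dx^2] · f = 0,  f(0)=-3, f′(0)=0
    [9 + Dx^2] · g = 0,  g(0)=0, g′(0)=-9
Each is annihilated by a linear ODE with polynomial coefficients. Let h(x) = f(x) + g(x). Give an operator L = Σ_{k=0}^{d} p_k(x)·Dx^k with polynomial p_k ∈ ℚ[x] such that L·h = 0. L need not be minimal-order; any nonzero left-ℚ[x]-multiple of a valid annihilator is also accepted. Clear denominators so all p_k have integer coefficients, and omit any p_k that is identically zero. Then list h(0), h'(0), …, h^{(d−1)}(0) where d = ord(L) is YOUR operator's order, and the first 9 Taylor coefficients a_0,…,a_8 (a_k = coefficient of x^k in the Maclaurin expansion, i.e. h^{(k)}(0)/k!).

L = 144 + 25·Dx^2 + Dx^4  (order 4).
h: a_k = -3, -9, 24, 27/2, -32, -243/40, 256/15, 729/560, -512/105, …
ICs: h(0) = -3, h′(0) = -9, h′′(0) = 48, h′′′(0) = 81.

f: a_k = -3, 0, 24, 0, -32, 0, 256/15, 0, -512/105, …
g: a_k = 0, -9, 0, 27/2, 0, -243/40, 0, 729/560, 0, …
f+g: L₀ = lclm(L_f,L_g), ord ≤ 2+2.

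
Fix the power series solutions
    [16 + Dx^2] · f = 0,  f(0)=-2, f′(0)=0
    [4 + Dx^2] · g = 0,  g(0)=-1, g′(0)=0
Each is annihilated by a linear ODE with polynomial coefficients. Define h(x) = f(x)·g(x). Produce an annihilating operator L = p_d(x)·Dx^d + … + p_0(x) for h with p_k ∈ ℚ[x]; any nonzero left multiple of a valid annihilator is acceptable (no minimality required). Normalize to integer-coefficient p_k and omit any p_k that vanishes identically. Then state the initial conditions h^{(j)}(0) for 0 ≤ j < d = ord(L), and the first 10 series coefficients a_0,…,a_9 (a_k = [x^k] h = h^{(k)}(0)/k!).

L = 144 + 40·Dx^2 + Dx^4  (order 4).
h: a_k = 2, 0, -20, 0, 164/3, 0, -584/9, 0, 13124/315, 0, …
ICs: h(0) = 2, h′(0) = 0, h′′(0) = -40, h′′′(0) = 0.

f: a_k = -2, 0, 16, 0, -64/3, 0, 512/45, 0, -1024/315, 0, …
g: a_k = -1, 0, 2, 0, -2/3, 0, 4/45, 0, -2/315, 0, …
h₀=f·g: eliminate ⇒ L₀, order ≤ 2·2.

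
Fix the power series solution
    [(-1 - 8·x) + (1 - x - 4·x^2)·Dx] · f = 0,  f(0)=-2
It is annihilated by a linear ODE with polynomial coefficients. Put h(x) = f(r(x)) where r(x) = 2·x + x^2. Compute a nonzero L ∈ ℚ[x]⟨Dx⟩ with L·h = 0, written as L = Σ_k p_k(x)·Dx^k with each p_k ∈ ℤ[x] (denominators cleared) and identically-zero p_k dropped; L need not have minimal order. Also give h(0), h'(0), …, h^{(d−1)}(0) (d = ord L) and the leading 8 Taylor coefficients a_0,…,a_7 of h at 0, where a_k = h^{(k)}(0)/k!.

f: a_k = -2, -2, -10, -18, -58, -130, -362, -882, …
Change of var in L_f (x↦r) gives L₀.
L = (2 + 34·x + 48·x^2 + 16·x^3) + (-1 + 2·x + 17·x^2 + 16·x^3 + 4·x^4)·Dx  (order 1).
h: a_k = -2, -4, -42, -184, -1154, -6124, -34978, -193264, …
ICs: h(0) = -2.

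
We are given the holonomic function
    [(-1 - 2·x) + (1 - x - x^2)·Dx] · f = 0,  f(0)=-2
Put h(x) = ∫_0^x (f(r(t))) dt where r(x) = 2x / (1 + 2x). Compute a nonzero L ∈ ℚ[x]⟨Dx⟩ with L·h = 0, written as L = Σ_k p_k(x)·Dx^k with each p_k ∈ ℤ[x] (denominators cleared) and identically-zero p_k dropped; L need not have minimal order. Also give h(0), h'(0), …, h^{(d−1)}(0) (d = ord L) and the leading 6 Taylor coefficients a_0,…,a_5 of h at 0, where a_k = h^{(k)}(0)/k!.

f: a_k = -2, -2, -4, -6, -10, -16, …
Substitute x→r, Dx→(1/r')Dx; clear ⇒ L₀.
Integrate: L := L₀·Dx.
L = (2 + 12·x)·Dx + (-1 - 4·x + 8·x^3)·Dx^2  (order 2).
h: a_k = 0, -2, -2, -8/3, 0, -32/5, …
ICs: h(0) = 0, h′(0) = -2.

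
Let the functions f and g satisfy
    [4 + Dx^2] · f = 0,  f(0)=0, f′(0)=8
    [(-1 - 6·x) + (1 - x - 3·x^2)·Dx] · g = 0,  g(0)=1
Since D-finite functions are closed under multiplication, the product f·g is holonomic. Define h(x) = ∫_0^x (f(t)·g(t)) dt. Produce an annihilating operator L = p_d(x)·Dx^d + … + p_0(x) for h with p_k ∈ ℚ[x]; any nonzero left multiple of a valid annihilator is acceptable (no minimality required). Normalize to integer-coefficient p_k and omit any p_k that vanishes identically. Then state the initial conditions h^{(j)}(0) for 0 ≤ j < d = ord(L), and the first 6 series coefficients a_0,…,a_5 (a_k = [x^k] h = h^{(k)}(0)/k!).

f: a_k = 0, 8, 0, -16/3, 0, 16/15, …
g: a_k = 1, 1, 4, 7, 19, 40, …
h₀=f·g: eliminate ⇒ L₀, order ≤ 2·1.
h=∫₀ˣh₀: take L = L₀·Dx.
L = (2 + 4·x + 12·x^2)·Dx + (2 + 12·x)·Dx^2 + (-1 + x + 3·x^2)·Dx^3  (order 3).
h: a_k = 0, 0, 4, 8/3, 20/3, 152/15, …
ICs: h(0) = 0, h′(0) = 0, h′′(0) = 8.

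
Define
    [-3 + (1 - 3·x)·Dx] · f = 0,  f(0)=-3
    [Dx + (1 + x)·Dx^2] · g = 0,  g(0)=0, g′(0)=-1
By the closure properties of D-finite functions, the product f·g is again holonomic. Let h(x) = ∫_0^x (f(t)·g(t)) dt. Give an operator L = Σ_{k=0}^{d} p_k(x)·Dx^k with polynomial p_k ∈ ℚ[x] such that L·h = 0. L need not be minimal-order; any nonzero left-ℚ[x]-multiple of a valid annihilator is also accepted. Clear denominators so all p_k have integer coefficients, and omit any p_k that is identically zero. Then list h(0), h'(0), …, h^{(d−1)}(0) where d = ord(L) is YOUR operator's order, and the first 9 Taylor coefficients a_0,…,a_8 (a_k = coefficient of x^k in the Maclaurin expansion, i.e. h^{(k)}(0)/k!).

L = 3·Dx + (5 + 9·x)·Dx^2 + (-1 + 2·x + 3·x^2)·Dx^3  (order 3).
h: a_k = 0, 0, 3/2, 5/2, 47/8, 279/20, 1399/40, 12581/140, 264261/1120, …
ICs: h(0) = 0, h′(0) = 0, h′′(0) = 3.

f: a_k = -3, -9, -27, -81, -243, -729, -2187, -6561, -19683, …
g: a_k = 0, -1, 1/2, -1/3, 1/4, -1/5, 1/6, -1/7, 1/8, …
Product ⇒ symmetric product L₀, ord ≤ 2.
h=∫₀ˣh₀: take L = L₀·Dx.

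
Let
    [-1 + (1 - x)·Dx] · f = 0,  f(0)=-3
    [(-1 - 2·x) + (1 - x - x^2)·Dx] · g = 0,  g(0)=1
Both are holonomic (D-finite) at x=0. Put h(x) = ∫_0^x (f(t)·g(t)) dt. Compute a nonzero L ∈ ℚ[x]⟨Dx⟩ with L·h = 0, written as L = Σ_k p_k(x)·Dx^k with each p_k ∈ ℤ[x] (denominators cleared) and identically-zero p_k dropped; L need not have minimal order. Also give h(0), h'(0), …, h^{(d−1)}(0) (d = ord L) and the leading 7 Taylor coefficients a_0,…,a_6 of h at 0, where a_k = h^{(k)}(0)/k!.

L = (-2 + 3·x^2)·Dx + (1 - 2·x + x^3)·Dx^2  (order 2).
h: a_k = 0, -3, -3, -4, -21/4, -36/5, -10, …
ICs: h(0) = 0, h′(0) = -3.

f: a_k = -3, -3, -3, -3, -3, -3, -3, …
g: a_k = 1, 1, 2, 3, 5, 8, 13, …
Sym-product of L_f,L_g gives L₀ (≤ ord 1).
h=∫h₀ ⇒ L = L₀·Dx.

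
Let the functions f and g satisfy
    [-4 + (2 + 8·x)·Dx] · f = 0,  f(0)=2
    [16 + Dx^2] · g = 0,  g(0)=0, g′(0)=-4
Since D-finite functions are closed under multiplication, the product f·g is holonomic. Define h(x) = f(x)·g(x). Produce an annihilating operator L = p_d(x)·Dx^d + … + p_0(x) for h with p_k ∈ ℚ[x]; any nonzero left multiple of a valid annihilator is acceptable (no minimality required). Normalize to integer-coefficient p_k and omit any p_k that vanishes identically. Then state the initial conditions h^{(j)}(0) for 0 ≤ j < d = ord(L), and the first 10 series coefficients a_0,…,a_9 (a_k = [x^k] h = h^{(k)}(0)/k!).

L = (28 + 128·x + 256·x^2) + (-4 - 16·x)·Dx + (1 + 8·x + 16·x^2)·Dx^2  (order 2).
h: a_k = 0, -8, -16, 112/3, 32/3, 304/15, -864/5, 31456/63, -494528/315, 2964400/567, …
ICs: h(0) = 0, h′(0) = -8.

f: a_k = 2, 4, -4, 8, -20, 56, -168, 528, -1716, 5720, …
g: a_k = 0, -4, 0, 32/3, 0, -128/15, 0, 1024/315, 0, -2048/2835, …
Product ⇒ symmetric product L₀, ord ≤ 2.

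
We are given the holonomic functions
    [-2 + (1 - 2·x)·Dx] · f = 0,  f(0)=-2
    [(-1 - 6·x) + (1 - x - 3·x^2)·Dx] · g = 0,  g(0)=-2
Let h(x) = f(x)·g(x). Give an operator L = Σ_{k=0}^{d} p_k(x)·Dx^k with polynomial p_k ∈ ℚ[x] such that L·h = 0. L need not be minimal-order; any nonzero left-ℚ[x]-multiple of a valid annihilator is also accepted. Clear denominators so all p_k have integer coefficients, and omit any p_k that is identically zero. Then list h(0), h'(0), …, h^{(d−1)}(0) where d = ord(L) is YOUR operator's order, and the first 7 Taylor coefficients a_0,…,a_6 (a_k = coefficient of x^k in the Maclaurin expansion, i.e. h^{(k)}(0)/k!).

L = (-3 - 2·x + 18·x^2) + (1 - 3·x - x^2 + 6·x^3)·Dx  (order 1).
h: a_k = 4, 12, 40, 108, 292, 744, 1876, …
ICs: h(0) = 4.

f: a_k = -2, -4, -8, -16, -32, -64, -128, …
g: a_k = -2, -2, -8, -14, -38, -80, -194, …
f·g: L₀ = L_f ⊗_s L_g, ord ≤ 1·1.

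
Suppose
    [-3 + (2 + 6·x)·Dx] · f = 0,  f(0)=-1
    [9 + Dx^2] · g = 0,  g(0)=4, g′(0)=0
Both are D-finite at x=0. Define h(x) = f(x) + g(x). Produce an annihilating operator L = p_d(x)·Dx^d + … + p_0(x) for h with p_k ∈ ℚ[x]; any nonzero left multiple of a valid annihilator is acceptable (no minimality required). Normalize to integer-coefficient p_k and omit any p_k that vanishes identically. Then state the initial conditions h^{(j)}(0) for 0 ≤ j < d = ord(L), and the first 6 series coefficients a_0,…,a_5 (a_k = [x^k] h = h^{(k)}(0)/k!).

L = (-63 - 216·x - 324·x^2) + (18 + 198·x + 648·x^2 + 648·x^3)·Dx + (-7 - 24·x - 36·x^2)·Dx^2 + (2 + 22·x + 72·x^2 + 72·x^3)·Dx^3  (order 3).
h: a_k = 3, -3/2, -135/8, -27/16, 2133/128, -1701/256, …
ICs: h(0) = 3, h′(0) = -3/2, h′′(0) = -135/4.

f: a_k = -1, -3/2, 9/8, -27/16, 405/128, -1701/256, …
g: a_k = 4, 0, -18, 0, 27/2, 0, …
f+g: L₀ = lclm(L_f,L_g), ord ≤ 1+2.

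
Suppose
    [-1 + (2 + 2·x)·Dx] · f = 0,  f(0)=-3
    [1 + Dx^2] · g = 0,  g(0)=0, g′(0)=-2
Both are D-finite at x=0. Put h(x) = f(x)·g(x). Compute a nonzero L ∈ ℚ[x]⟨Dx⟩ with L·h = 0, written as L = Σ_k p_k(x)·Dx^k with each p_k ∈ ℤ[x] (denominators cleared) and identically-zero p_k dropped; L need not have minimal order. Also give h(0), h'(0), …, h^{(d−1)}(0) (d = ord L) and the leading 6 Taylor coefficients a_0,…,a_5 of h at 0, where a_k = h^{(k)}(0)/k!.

L = (7 + 8·x + 4·x^2) + (-4 - 4·x)·Dx + (4 + 8·x + 4·x^2)·Dx^2  (order 2).
h: a_k = 0, 6, 3, -7/4, -1/8, -19/320, …
ICs: h(0) = 0, h′(0) = 6.

f: a_k = -3, -3/2, 3/8, -3/16, 15/128, -21/256, …
g: a_k = 0, -2, 0, 1/3, 0, -1/60, …
Sym-product of L_f,L_g gives L₀ (≤ ord 2).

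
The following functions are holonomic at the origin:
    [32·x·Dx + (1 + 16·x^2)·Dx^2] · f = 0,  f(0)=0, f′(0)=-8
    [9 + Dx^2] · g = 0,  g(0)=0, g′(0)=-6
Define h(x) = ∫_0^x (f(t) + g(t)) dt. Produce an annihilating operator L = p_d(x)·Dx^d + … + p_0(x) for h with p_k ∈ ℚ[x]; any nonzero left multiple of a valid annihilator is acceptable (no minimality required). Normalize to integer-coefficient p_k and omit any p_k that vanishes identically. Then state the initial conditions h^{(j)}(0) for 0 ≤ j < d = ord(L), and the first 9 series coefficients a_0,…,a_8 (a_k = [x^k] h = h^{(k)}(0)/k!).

f: a_k = 0, -8, 0, 128/3, 0, -2048/5, 0, 32768/7, 0, …
g: a_k = 0, -6, 0, 9, 0, -81/20, 0, 243/280, 0, …
f+g: L₀ = lclm(L_f,L_g), ord ≤ 2+2.
∫: right-multiply L₀ by Dx.
L = (-52704·x + 967680·x^3 + 663552·x^5)·Dx^2 + (-207 + 13104·x^2 + 283392·x^4 + 331776·x^6)·Dx^3 + (-5856·x + 107520·x^3 + 73728·x^5)·Dx^4 + (-23 + 1456·x^2 + 31488·x^4 + 36864·x^6)·Dx^5  (order 5).
h: a_k = 0, 0, -7, 0, 155/12, 0, -8273/120, 0, 1310963/2240, …
ICs: h(0) = 0, h′(0) = 0, h′′(0) = -14, h′′′(0) = 0, h′′′′(0) = 310.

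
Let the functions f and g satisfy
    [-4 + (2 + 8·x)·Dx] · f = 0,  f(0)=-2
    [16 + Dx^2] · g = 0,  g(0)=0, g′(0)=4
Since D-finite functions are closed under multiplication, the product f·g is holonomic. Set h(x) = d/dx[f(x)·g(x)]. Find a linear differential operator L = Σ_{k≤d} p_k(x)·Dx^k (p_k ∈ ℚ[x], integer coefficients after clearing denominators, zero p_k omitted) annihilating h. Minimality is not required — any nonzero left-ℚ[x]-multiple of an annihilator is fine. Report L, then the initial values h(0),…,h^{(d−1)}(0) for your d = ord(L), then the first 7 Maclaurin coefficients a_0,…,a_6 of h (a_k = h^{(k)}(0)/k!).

L = (212 + 2304·x + 8704·x^2 + 16384·x^3 + 16384·x^4) + (-4 - 144·x - 768·x^2 - 1024·x^3)·Dx + (7 + 88·x + 432·x^2 + 1024·x^3 + 1024·x^4)·Dx^2  (order 2).
h: a_k = -8, -32, 112, 128/3, 304/3, -5184/5, 31456/9, …
ICs: h(0) = -8, h′(0) = -32.

f: a_k = -2, -4, 4, -8, 20, -56, 168, …
g: a_k = 0, 4, 0, -32/3, 0, 128/15, 0, …
f·g: L₀ = L_f ⊗_s L_g, ord ≤ 1·2.
Derive L from L₀ (diff closure).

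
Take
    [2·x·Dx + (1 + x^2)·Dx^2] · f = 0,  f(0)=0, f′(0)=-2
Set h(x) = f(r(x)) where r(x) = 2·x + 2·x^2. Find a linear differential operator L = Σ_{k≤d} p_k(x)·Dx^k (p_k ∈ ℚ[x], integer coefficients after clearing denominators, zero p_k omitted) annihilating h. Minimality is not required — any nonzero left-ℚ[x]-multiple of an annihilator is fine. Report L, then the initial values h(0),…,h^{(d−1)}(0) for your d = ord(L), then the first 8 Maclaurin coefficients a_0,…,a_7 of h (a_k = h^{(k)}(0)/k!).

L = (-2 + 8·x + 32·x^2 + 48·x^3 + 24·x^4)·Dx + (1 + 2·x + 4·x^2 + 16·x^3 + 20·x^4 + 8·x^5)·Dx^2  (order 2).
h: a_k = 0, -4, -4, 16/3, 16, 16/5, -176/3, -640/7, …
ICs: h(0) = 0, h′(0) = -4.

f: a_k = 0, -2, 0, 2/3, 0, -2/5, 0, 2/7, …
Substitute x→r, Dx→(1/r')Dx; clear ⇒ L₀.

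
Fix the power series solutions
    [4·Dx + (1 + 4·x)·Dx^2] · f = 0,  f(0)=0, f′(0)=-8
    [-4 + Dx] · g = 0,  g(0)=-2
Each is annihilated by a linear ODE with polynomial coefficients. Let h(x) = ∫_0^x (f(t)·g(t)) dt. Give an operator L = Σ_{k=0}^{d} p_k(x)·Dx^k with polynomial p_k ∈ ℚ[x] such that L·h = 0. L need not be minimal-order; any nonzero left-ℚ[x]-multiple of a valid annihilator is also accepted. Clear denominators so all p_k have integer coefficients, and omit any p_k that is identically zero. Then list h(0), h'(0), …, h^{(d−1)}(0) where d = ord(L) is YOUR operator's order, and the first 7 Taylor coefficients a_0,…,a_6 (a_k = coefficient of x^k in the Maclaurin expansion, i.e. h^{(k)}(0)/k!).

L = 64·x·Dx + (-4 - 32·x)·Dx^2 + (1 + 4·x)·Dx^3  (order 3).
h: a_k = 0, 0, 8, 32/3, 64/3, 0, 256/5, …
ICs: h(0) = 0, h′(0) = 0, h′′(0) = 16.

f: a_k = 0, -8, 16, -128/3, 128, -2048/5, 4096/3, …
g: a_k = -2, -8, -16, -64/3, -64/3, -256/15, -512/45, …
Product ⇒ symmetric product L₀, ord ≤ 2.
h=∫h₀ ⇒ L = L₀·Dx.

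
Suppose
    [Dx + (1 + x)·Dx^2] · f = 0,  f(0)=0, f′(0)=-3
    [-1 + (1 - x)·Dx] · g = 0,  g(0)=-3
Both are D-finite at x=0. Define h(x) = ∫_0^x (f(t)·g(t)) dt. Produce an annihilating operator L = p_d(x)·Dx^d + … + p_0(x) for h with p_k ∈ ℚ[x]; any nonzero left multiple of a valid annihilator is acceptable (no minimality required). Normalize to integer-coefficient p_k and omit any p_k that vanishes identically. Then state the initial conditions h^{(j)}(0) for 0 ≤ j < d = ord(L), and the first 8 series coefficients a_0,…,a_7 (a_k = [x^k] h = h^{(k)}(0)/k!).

L = Dx + (1 + 3·x)·Dx^2 + (-1 + x^2)·Dx^3  (order 3).
h: a_k = 0, 0, 9/2, 3/2, 15/8, 21/20, 47/40, 111/140, …
ICs: h(0) = 0, h′(0) = 0, h′′(0) = 9.

f: a_k = 0, -3, 3/2, -1, 3/4, -3/5, 1/2, -3/7, …
g: a_k = -3, -3, -3, -3, -3, -3, -3, -3, …
h₀=f·g: eliminate ⇒ L₀, order ≤ 2·1.
∫: right-multiply L₀ by Dx.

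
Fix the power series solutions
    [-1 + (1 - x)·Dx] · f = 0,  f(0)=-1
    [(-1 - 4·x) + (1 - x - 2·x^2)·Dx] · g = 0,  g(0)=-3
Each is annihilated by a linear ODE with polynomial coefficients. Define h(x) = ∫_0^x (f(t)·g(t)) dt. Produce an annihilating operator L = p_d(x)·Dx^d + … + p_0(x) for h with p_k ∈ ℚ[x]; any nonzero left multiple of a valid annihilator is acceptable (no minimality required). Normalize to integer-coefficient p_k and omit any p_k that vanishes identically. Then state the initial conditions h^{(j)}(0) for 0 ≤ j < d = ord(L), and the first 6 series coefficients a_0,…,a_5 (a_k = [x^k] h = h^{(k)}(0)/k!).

f: a_k = -1, -1, -1, -1, -1, -1, …
g: a_k = -3, -3, -9, -15, -33, -63, …
L₀ := L_f ⊗_s L_g (sym. prod.), ord ≤ 1.
∫: right-multiply L₀ by Dx.
L = (-2 - 2·x + 6·x^2)·Dx + (1 - 2·x - x^2 + 2·x^3)·Dx^2  (order 2).
h: a_k = 0, 3, 3, 5, 15/2, 63/5, …
ICs: h(0) = 0, h′(0) = 3.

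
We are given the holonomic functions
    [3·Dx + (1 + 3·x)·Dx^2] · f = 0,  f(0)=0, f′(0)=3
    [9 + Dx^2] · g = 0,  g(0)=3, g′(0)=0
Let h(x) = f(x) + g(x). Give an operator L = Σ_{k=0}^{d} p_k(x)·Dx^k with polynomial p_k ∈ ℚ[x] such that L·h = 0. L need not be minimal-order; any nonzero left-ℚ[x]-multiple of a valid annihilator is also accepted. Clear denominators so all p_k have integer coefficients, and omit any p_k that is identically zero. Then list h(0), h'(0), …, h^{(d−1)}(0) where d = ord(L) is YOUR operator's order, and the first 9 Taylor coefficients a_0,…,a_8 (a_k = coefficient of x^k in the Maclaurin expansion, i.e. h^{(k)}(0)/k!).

f: a_k = 0, 3, -9/2, 9, -81/4, 243/5, -243/2, 2187/7, -6561/8, …
g: a_k = 3, 0, -27/2, 0, 81/8, 0, -243/80, 0, 2187/4480, …
f+g: L₀ = lclm(L_f,L_g), ord ≤ 2+2.
L = (63 + 54·x + 81·x^2)·Dx + (9 + 45·x + 81·x^2 + 81·x^3)·Dx^2 + (7 + 6·x + 9·x^2)·Dx^3 + (1 + 5·x + 9·x^2 + 9·x^3)·Dx^4  (order 4).
h: a_k = 3, 3, -18, 9, -81/8, 243/5, -9963/80, 2187/7, -3671973/4480, …
ICs: h(0) = 3, h′(0) = 3, h′′(0) = -36, h′′′(0) = 54.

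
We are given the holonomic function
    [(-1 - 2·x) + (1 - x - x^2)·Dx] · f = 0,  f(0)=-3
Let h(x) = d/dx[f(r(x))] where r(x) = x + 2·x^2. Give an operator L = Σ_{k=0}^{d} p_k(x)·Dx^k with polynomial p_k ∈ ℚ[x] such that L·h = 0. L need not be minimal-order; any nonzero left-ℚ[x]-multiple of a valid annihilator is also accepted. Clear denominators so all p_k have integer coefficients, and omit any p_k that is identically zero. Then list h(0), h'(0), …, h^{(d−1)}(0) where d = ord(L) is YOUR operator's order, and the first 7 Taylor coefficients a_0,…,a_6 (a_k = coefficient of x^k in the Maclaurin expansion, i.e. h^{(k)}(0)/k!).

f: a_k = -3, -3, -6, -9, -15, -24, -39, …
f∘r: x↦r, Dx↦Dx/r' in L_f ⇒ L₀.
Differentiate: ansatz ord ≤ ord L₀ ⇒ L.
L = (8 + 42·x + 126·x^2 + 208·x^3 + 408·x^4 + 480·x^5 + 320·x^6) + (-1 - 5·x - 3·x^2 + 18·x^3 + 80·x^4 + 120·x^5 + 112·x^6 + 64·x^7)·Dx  (order 1).
h: a_k = -3, -24, -99, -372, -1260, -4266, -13797, …
ICs: h(0) = -3.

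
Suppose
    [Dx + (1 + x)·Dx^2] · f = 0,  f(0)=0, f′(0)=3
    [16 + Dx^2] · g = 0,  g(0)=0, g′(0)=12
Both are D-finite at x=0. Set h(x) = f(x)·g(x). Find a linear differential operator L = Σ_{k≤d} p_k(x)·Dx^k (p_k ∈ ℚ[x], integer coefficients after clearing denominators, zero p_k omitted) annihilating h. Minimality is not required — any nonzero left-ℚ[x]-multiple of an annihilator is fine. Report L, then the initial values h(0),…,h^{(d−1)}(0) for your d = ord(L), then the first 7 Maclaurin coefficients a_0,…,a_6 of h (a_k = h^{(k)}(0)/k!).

L = (15072 + 62976·x + 97024·x^2 + 65536·x^3 + 16384·x^4) + (1984 + 6080·x + 6144·x^2 + 2048·x^3)·Dx + (1950 + 8000·x + 12192·x^2 + 8192·x^3 + 2048·x^4)·Dx^2 + (124 + 380·x + 384·x^2 + 128·x^3)·Dx^3 + (63 + 254·x + 383·x^2 + 256·x^3 + 64·x^4)·Dx^4  (order 4).
h: a_k = 0, 0, 36, -18, -84, 39, 52, …
ICs: h(0) = 0, h′(0) = 0, h′′(0) = 72, h′′′(0) = -108.

f: a_k = 0, 3, -3/2, 1, -3/4, 3/5, -1/2, …
g: a_k = 0, 12, 0, -32, 0, 128/5, 0, …
f·g: L₀ = L_f ⊗_s L_g, ord ≤ 2·2.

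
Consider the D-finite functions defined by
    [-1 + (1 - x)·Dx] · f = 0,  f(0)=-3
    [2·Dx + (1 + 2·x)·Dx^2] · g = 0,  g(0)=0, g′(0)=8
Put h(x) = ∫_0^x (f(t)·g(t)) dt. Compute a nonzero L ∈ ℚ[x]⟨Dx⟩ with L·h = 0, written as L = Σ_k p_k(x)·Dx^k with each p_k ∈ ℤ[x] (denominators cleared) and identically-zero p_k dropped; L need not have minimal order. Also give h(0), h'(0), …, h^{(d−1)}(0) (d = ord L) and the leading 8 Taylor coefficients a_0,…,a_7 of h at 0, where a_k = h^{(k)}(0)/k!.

L = 2·Dx + 6·x·Dx^2 + (-1 - x + 2·x^2)·Dx^3  (order 3).
h: a_k = 0, 0, -12, 0, -8, 16/5, -152/15, 48/5, …
ICs: h(0) = 0, h′(0) = 0, h′′(0) = -24.

f: a_k = -3, -3, -3, -3, -3, -3, -3, -3, …
g: a_k = 0, 8, -8, 32/3, -16, 128/5, -128/3, 512/7, …
L₀ := L_f ⊗_s L_g (sym. prod.), ord ≤ 2.
h=∫h₀ ⇒ L = L₀·Dx.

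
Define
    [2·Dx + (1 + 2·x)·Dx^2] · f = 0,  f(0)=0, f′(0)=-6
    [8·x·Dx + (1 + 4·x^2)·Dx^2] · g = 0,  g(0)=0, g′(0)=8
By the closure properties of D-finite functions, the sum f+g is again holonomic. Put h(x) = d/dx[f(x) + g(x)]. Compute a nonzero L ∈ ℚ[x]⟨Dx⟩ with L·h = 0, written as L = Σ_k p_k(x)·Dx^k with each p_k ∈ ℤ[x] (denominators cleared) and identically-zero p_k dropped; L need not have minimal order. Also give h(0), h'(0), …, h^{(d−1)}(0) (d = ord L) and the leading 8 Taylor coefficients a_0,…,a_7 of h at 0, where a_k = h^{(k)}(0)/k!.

L = (-8 - 48·x + 96·x^2 + 64·x^3) + (-8 - 16·x + 192·x^3 + 128·x^4)·Dx + (-1 + 2·x + 8·x^2 + 16·x^3 + 48·x^4 + 32·x^5)·Dx^2  (order 2).
h: a_k = 2, 12, -56, 48, 32, 192, -896, 768, …
ICs: h(0) = 2, h′(0) = 12.

f: a_k = 0, -6, 6, -8, 12, -96/5, 32, -384/7, …
g: a_k = 0, 8, 0, -32/3, 0, 128/5, 0, -512/7, …
f+g: L₀ = lclm(L_f,L_g), ord ≤ 2+2.
h₀' ⇒ L via d/dx closure of L₀.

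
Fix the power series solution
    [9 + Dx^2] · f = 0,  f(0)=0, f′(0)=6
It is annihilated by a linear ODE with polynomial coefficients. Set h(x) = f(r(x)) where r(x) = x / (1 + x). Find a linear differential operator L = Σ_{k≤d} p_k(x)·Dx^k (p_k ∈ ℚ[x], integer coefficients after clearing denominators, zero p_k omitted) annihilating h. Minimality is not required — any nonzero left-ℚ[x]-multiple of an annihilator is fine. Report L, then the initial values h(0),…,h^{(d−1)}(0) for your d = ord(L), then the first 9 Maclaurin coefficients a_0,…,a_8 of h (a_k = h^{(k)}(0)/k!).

f: a_k = 0, 6, 0, -9, 0, 81/20, 0, -243/280, 0, …
Substitute x→r, Dx→(1/r')Dx; clear ⇒ L₀.
L = 9 + (2 + 6·x + 6·x^2 + 2·x^3)·Dx + (1 + 4·x + 6·x^2 + 4·x^3 + x^4)·Dx^2  (order 2).
h: a_k = 0, 6, -6, -3, 21, -879/20, 255/4, -19353/280, 1893/40, …
ICs: h(0) = 0, h′(0) = 6.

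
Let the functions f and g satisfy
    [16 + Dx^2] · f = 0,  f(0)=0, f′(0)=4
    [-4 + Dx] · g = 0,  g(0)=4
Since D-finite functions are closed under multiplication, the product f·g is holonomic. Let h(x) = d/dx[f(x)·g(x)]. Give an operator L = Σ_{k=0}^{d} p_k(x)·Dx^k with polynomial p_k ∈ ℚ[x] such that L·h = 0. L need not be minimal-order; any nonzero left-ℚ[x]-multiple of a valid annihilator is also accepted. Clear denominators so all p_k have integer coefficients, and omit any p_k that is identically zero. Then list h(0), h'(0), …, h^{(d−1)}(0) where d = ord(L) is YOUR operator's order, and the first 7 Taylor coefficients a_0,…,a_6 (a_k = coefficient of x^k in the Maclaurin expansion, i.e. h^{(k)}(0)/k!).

f: a_k = 0, 4, 0, -32/3, 0, 128/15, 0, …
g: a_k = 4, 16, 32, 128/3, 128/3, 512/15, 1024/45, …
Product ⇒ symmetric product L₀, ord ≤ 2.
Differentiate: ansatz ord ≤ ord L₀ ⇒ L.
L = 32 - 8·Dx + Dx^2  (order 2).
h: a_k = 16, 128, 256, 0, -2048/3, -16384/15, -32768/45, …
ICs: h(0) = 16, h′(0) = 128.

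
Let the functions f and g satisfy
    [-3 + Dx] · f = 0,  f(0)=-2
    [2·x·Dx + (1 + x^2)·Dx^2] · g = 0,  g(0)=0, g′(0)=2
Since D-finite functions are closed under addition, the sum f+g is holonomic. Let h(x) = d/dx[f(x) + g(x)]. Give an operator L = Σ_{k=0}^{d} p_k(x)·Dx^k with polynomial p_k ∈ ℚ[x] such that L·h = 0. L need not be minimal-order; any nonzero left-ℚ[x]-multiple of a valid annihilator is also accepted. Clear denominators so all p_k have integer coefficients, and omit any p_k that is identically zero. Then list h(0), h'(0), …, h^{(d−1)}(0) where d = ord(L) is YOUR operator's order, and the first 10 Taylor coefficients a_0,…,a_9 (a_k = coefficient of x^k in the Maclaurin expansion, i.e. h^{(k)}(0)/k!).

f: a_k = -2, -6, -9, -9, -27/4, -81/20, -81/40, -243/280, -729/2240, -243/2240, …
g: a_k = 0, 2, 0, -2/3, 0, 2/5, 0, -2/7, 0, 2/9, …
f+g: L₀ = lclm(L_f,L_g), ord ≤ 1+2.
h₀' ⇒ L via d/dx closure of L₀.
L = (6 - 18·x - 18·x^2 - 18·x^3) + (-11 - 12·x^2 - 9·x^4)·Dx + (3 + 2·x + 6·x^2 + 2·x^3 + 3·x^4)·Dx^2  (order 2).
h: a_k = -4, -18, -29, -27, -73/4, -243/20, -323/40, -729/280, 2293/2240, -729/2240, …
ICs: h(0) = -4, h′(0) = -18.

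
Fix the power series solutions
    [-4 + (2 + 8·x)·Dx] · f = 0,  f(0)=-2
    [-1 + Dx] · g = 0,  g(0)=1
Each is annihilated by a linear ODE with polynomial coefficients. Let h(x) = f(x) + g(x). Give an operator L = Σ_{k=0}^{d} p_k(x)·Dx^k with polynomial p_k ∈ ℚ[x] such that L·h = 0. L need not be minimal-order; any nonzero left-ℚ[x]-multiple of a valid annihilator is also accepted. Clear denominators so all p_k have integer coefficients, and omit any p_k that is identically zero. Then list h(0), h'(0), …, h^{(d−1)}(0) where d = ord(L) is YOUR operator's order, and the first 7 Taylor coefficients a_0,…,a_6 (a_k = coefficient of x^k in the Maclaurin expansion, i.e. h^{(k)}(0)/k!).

L = (6 + 8·x) + (-5 - 8·x - 16·x^2)·Dx + (-1 + 16·x^2)·Dx^2  (order 2).
h: a_k = -1, -3, 9/2, -47/6, 481/24, -6719/120, 120961/720, …
ICs: h(0) = -1, h′(0) = -3.

f: a_k = -2, -4, 4, -8, 20, -56, 168, …
g: a_k = 1, 1, 1/2, 1/6, 1/24, 1/120, 1/720, …
Sum ⇒ L₀ = lclm(L_f,L_g) in ℚ(x)⟨Dx⟩.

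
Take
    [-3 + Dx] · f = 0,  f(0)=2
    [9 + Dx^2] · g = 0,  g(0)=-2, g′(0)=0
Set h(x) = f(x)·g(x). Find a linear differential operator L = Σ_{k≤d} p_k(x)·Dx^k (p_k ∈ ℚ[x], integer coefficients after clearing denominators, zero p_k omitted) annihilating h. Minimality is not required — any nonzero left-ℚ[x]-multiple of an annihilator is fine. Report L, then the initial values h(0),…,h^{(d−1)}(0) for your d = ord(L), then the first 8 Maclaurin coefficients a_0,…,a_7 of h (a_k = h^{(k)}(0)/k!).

L = 18 - 6·Dx + Dx^2  (order 2).
h: a_k = -4, -12, 0, 36, 54, 162/5, 0, -486/35, …
ICs: h(0) = -4, h′(0) = -12.

f: a_k = 2, 6, 9, 9, 27/4, 81/20, 81/40, 243/280, …
g: a_k = -2, 0, 9, 0, -27/4, 0, 81/40, 0, …
Sym-product of L_f,L_g gives L₀ (≤ ord 2).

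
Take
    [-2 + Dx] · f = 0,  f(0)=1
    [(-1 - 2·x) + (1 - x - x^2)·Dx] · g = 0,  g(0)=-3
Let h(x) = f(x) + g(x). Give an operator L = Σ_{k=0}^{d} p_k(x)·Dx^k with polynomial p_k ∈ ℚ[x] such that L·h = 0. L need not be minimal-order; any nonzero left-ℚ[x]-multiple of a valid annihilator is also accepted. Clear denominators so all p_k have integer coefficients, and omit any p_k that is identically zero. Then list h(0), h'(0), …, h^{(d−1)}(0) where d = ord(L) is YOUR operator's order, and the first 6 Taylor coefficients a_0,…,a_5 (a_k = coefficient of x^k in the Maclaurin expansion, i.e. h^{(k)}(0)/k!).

f: a_k = 1, 2, 2, 4/3, 2/3, 4/15, …
g: a_k = -3, -3, -6, -9, -15, -24, …
Sum ⇒ L₀ = lclm(L_f,L_g) in ℚ(x)⟨Dx⟩.
L = (4 + 8·x + 24·x^2 + 8·x^3) + (-14·x - 10·x^2 + 8·x^3 + 4·x^4)·Dx + (-1 + 5·x - x^2 - 6·x^3 - 2·x^4)·Dx^2  (order 2).
h: a_k = -2, -1, -4, -23/3, -43/3, -356/15, …
ICs: h(0) = -2, h′(0) = -1.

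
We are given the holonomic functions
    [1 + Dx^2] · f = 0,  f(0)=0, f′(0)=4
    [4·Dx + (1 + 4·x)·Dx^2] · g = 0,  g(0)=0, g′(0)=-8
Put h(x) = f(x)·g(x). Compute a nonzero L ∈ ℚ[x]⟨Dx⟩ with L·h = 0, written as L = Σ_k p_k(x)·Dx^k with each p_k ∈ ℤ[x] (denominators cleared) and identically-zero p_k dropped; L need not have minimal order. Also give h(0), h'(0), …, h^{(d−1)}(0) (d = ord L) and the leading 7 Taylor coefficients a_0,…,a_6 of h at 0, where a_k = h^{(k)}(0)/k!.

L = (-147 - 144·x - 224·x^2 + 256·x^3 + 256·x^4) + (-56 - 160·x + 384·x^2 + 512·x^3)·Dx + (-150 - 160·x - 192·x^2 + 512·x^3 + 512·x^4)·Dx^2 + (-56 - 160·x + 384·x^2 + 512·x^3)·Dx^3 + (-3 - 16·x + 32·x^2 + 256·x^3 + 256·x^4)·Dx^4  (order 4).
h: a_k = 0, 0, -32, 64, -496/3, 1504/3, -14492/9, …
ICs: h(0) = 0, h′(0) = 0, h′′(0) = -64, h′′′(0) = 384.

f: a_k = 0, 4, 0, -2/3, 0, 1/30, 0, …
g: a_k = 0, -8, 16, -128/3, 128, -2048/5, 4096/3, …
f·g: L₀ = L_f ⊗_s L_g, ord ≤ 2·2.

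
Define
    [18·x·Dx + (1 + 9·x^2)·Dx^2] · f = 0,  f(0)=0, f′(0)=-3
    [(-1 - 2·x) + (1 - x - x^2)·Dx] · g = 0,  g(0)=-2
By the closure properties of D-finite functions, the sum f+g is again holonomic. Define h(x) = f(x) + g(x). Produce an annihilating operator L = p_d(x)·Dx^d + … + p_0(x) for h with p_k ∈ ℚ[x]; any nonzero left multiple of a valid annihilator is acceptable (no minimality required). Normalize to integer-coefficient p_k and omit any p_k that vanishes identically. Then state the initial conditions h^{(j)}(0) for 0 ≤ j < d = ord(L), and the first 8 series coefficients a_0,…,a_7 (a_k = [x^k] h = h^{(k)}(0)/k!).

f: a_k = 0, -3, 0, 9, 0, -243/5, 0, 2187/7, …
g: a_k = -2, -2, -4, -6, -10, -16, -26, -42, …
Sum ⇒ L₀ = lclm(L_f,L_g) in ℚ(x)⟨Dx⟩.
L = (36 - 144·x - 1440·x^2 - 2376·x^3 - 3186·x^4 - 486·x^6)·Dx + (-18 - 24·x + 108·x^2 - 444·x^3 - 2313·x^4 - 2178·x^5 - 243·x^6 - 486·x^7)·Dx^2 + (2 + 10·x + 34·x^2 + 48·x^3 + 123·x^4 - 387·x^5 - 198·x^6 - 81·x^7 - 81·x^8)·Dx^3  (order 3).
h: a_k = -2, -5, -4, 3, -10, -323/5, -26, 1893/7, …
ICs: h(0) = -2, h′(0) = -5, h′′(0) = -8.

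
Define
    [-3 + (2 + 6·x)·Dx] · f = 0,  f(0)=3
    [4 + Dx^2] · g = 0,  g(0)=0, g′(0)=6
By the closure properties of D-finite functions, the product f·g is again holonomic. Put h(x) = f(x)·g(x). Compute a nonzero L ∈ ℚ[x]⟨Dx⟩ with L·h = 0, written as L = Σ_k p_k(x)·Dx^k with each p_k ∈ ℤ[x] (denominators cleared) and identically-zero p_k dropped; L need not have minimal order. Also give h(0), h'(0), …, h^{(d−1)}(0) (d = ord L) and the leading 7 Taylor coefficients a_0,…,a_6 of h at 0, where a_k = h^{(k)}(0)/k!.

f: a_k = 3, 9/2, -27/8, 81/16, -1215/128, 5103/256, -45927/1024, …
g: a_k = 0, 6, 0, -4, 0, 4/5, 0, …
L₀ := L_f ⊗_s L_g (sym. prod.), ord ≤ 2.
L = (43 + 96·x + 144·x^2) + (-12 - 36·x)·Dx + (4 + 24·x + 36·x^2)·Dx^2  (order 2).
h: a_k = 0, 18, 27, -129/4, 99/8, -13137/320, 65889/640, …
ICs: h(0) = 0, h′(0) = 18.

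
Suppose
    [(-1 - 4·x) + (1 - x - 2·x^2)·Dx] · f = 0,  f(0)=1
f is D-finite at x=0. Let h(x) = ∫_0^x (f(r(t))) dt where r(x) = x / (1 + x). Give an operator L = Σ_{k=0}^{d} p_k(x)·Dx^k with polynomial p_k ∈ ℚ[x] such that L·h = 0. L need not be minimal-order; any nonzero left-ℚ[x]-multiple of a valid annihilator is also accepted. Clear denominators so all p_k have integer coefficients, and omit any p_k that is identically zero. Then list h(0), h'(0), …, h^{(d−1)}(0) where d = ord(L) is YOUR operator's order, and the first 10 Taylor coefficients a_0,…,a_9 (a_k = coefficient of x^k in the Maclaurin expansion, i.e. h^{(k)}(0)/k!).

L = (1 + 5·x)·Dx + (-1 - 2·x + x^2 + 2·x^3)·Dx^2  (order 2).
h: a_k = 0, 1, 1/2, 2/3, 0, 4/5, -2/3, 12/7, -5/2, 44/9, …
ICs: h(0) = 0, h′(0) = 1.

f: a_k = 1, 1, 3, 5, 11, 21, 43, 85, 171, 341, …
h₀=f(r): pull back L_f along r ⇒ L₀.
Integrate: L := L₀·Dx.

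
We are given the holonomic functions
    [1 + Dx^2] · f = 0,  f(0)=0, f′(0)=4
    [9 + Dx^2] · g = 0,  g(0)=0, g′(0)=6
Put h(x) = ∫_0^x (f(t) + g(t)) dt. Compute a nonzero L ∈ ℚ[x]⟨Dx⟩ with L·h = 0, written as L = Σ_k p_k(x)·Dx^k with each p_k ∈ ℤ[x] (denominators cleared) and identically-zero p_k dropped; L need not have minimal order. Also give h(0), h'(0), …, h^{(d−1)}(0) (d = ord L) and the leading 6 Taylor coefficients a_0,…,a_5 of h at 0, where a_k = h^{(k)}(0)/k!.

L = 9·Dx + 10·Dx^3 + Dx^5  (order 5).
h: a_k = 0, 0, 5, 0, -29/12, 0, …
ICs: h(0) = 0, h′(0) = 0, h′′(0) = 10, h′′′(0) = 0, h′′′′(0) = -58.

f: a_k = 0, 4, 0, -2/3, 0, 1/30, …
g: a_k = 0, 6, 0, -9, 0, 81/20, …
Weyl lclm of L_f,L_g ⇒ L₀ (ord ≤ 4).
h=∫₀ˣh₀: take L = L₀·Dx.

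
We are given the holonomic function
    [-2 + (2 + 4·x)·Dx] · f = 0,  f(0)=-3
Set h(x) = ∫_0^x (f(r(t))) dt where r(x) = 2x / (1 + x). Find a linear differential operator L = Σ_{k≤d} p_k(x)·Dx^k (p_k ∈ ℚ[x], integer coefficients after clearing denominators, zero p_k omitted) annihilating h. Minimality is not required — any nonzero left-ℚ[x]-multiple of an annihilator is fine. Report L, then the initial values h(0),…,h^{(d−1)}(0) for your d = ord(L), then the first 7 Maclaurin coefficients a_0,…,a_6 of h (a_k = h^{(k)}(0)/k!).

L = -2·Dx + (1 + 6·x + 5·x^2)·Dx^2  (order 2).
h: a_k = 0, -3, -3, 4, -15/2, 18, -51, …
ICs: h(0) = 0, h′(0) = -3.

f: a_k = -3, -3, 3/2, -3/2, 15/8, -21/8, 63/16, …
h₀=f(r): pull back L_f along r ⇒ L₀.
h=∫h₀ ⇒ L = L₀·Dx.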